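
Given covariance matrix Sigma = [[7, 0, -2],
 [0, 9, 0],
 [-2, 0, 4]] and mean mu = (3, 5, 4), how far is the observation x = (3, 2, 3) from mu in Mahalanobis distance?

Step 1 — centre the observation: (x - mu) = (0, -3, -1).

Step 2 — invert Sigma (cofactor / det for 3×3, or solve directly):
  Sigma^{-1} = [[0.1667, 0, 0.0833],
 [0, 0.1111, 0],
 [0.0833, 0, 0.2917]].

Step 3 — form the quadratic (x - mu)^T · Sigma^{-1} · (x - mu):
  Sigma^{-1} · (x - mu) = (-0.0833, -0.3333, -0.2917).
  (x - mu)^T · [Sigma^{-1} · (x - mu)] = (0)·(-0.0833) + (-3)·(-0.3333) + (-1)·(-0.2917) = 1.2917.

Step 4 — take square root: d = √(1.2917) ≈ 1.1365.

d(x, mu) = √(1.2917) ≈ 1.1365


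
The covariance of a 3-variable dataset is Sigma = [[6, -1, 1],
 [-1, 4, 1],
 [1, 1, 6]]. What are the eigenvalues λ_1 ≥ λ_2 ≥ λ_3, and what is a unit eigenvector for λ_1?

Step 1 — characteristic polynomial p(λ) = det(λI - Sigma) = λ³ - tr·λ² + c_1·λ - det, where tr = trace, c_1 = sum of the principal 2×2 minors, det = det(Sigma):
  tr = 6 + 4 + 6 = 16,
  c_1 = (6·4 - (-1)²) + (6·6 - (1)²) + (4·6 - (1)²) = 23 + 35 + 23 = 81,
  det = 6·(4·6 - (1)²) - (-1)·((-1)·6 - (1)·(1)) + (1)·((-1)·(1) - 4·(1)) = 6·(23) - (-1)·(-7) + (1)·(-5) = 126.
  So p(λ) = λ³ - 16λ² + 81λ - 126.
Step 2 — look for an integer root (rational root theorem: any rational root is an integer divisor of 126). Testing λ = 3:
  p(3) = 27 - 144 + 243 - 126 = 0  ✓
  Dividing out (λ - 3): p(λ) = (λ - 3)(λ² - 13λ + 42).
Step 3 — remaining eigenvalues from the quadratic λ² - 13λ + 42 = 0:
  Δ = 13² - 4·42 = 169 - 168 = 1,  λ = (13 ± √1)/2 = (13 ± 1)/2 = 7 or 6.
  Sorted: λ_1 = 7,  λ_2 = 6,  λ_3 = 3  (check: sum = 16 = tr ✓).

Step 4 — unit eigenvector for λ_1 = 7: v spans the null space of (Sigma - λ_1 I), whose rows are
  r_1 = (-1, -1, 1),  r_2 = (-1, -3, 1),  r_3 = (1, 1, -1).
  v is orthogonal to every row, so take v ∝ r_1 × r_2 = ((-1)·(1) - (1)·(-3), (1)·(-1) - (-1)·(1), (-1)·(-3) - (-1)·(-1)) = (2, 0, 2).
  Rescale (divide by 2): u = (1, 0, 1).
  ||u|| = √((1)² + (0)² + (1)²) = √(2) ≈ 1.4142,  v_1 = u/||u|| ≈ (0.7071, 0, 0.7071) (||v_1|| = 1).

λ_1 = 7,  λ_2 = 6,  λ_3 = 3;  v_1 ≈ (0.7071, 0, 0.7071)


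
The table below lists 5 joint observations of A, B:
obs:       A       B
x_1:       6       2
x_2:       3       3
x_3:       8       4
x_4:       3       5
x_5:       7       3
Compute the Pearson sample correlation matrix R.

Step 1 — column means:
  mean(A) = (6 + 3 + 8 + 3 + 7) / 5 = 27/5 = 5.4
  mean(B) = (2 + 3 + 4 + 5 + 3) / 5 = 17/5 = 3.4

Step 2 — sample variances and covariances s[i,j] = (1/(n-1)) · Σ_k (x_{k,i} - mean_i) · (x_{k,j} - mean_j), with n-1 = 4:
  s[A,A] = ((0.6)·(0.6) + (-2.4)·(-2.4) + (2.6)·(2.6) + (-2.4)·(-2.4) + (1.6)·(1.6)) / 4 = 21.2/4 = 5.3
  s[A,B] = ((0.6)·(-1.4) + (-2.4)·(-0.4) + (2.6)·(0.6) + (-2.4)·(1.6) + (1.6)·(-0.4)) / 4 = -2.8/4 = -0.7
  s[B,B] = ((-1.4)·(-1.4) + (-0.4)·(-0.4) + (0.6)·(0.6) + (1.6)·(1.6) + (-0.4)·(-0.4)) / 4 = 5.2/4 = 1.3
  Sample standard deviations s_i = √(s[i,i]):
  s(A) = √(5.3) = 2.3022
  s(B) = √(1.3) = 1.1402

Step 3 — r_{ij} = s_{ij} / (s_i · s_j):
  r[A,A] = 1 (diagonal).
  r[A,B] = -0.7 / (2.3022 · 1.1402) = -0.7 / 2.6249 = -0.2667
  r[B,B] = 1 (diagonal).

R is symmetric with unit diagonal. Assembling:

R = [[1, -0.2667],
 [-0.2667, 1]]


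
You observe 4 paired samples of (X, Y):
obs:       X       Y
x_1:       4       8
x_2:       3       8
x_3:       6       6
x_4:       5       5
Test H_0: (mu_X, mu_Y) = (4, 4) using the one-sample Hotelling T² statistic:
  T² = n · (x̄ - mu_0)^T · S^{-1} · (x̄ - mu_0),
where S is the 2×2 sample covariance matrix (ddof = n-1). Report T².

Step 1 — sample mean vector:
  mean(X) = (4 + 3 + 6 + 5) / 4 = 18/4 = 4.5
  mean(Y) = (8 + 8 + 6 + 5) / 4 = 27/4 = 6.75
  x̄ = (4.5, 6.75),  deviation x̄ - mu_0 = (4.5, 6.75) - (4, 4) = (0.5, 2.75).

Step 2 — sample covariance matrix, S[i,j] = (1/(n-1)) · Σ_k (x_{k,i} - mean_i) · (x_{k,j} - mean_j), divisor n-1 = 3:
  S[X,X] = ((-0.5)·(-0.5) + (-1.5)·(-1.5) + (1.5)·(1.5) + (0.5)·(0.5)) / 3 = 5/3 = 1.6667
  S[X,Y] = ((-0.5)·(1.25) + (-1.5)·(1.25) + (1.5)·(-0.75) + (0.5)·(-1.75)) / 3 = -4.5/3 = -1.5
  S[Y,Y] = ((1.25)·(1.25) + (1.25)·(1.25) + (-0.75)·(-0.75) + (-1.75)·(-1.75)) / 3 = 6.75/3 = 2.25
  S = [[1.6667, -1.5],
 [-1.5, 2.25]].

Step 3 — invert S. det(S) = 1.6667·2.25 - (-1.5)² = 1.5.
  S^{-1} = (1/det) · [[d, -b], [-b, a]] = [[1.5, 1],
 [1, 1.1111]].

Step 4 — quadratic form (x̄ - mu_0)^T · S^{-1} · (x̄ - mu_0):
  S^{-1} · (x̄ - mu_0) = (3.5, 3.5556),
  (x̄ - mu_0)^T · [...] = (0.5)·(3.5) + (2.75)·(3.5556) = 11.5278.

Step 5 — scale by n: T² = 4 · 11.5278 = 46.1111.

T² ≈ 46.1111


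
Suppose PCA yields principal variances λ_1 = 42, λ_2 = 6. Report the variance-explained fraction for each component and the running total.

Step 1 — total variance = trace(Sigma) = Σ λ_i = 42 + 6 = 48.

Step 2 — fraction explained by component i = λ_i / Σ λ:
  PC1: 42/48 = 0.875
  PC2: 6/48 = 0.125

Step 3 — cumulative fraction after k components = (λ_1 + ... + λ_k) / Σ λ:
  k = 1: 42/48 = 0.875
  k = 2: (42 + 6)/48 = 48/48 = 1

Summary (fraction, with percent):

explained: PC1 0.875 (87.5%), PC2 0.125 (12.5%);  cumulative: 0.875, 1


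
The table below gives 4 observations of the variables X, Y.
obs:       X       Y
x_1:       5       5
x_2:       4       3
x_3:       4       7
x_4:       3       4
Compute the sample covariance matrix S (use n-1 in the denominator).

Step 1 — column means:
  mean(X) = (5 + 4 + 4 + 3) / 4 = 16/4 = 4
  mean(Y) = (5 + 3 + 7 + 4) / 4 = 19/4 = 4.75

Step 2 — sample covariance S[i,j] = (1/(n-1)) · Σ_k (x_{k,i} - mean_i) · (x_{k,j} - mean_j), with n-1 = 3.
  S[X,X] = ((1)·(1) + (0)·(0) + (0)·(0) + (-1)·(-1)) / 3 = 2/3 = 0.6667
  S[X,Y] = ((1)·(0.25) + (0)·(-1.75) + (0)·(2.25) + (-1)·(-0.75)) / 3 = 1/3 = 0.3333
  S[Y,Y] = ((0.25)·(0.25) + (-1.75)·(-1.75) + (2.25)·(2.25) + (-0.75)·(-0.75)) / 3 = 8.75/3 = 2.9167

S is symmetric (S[j,i] = S[i,j]). Assembling:

S = [[0.6667, 0.3333],
 [0.3333, 2.9167]]


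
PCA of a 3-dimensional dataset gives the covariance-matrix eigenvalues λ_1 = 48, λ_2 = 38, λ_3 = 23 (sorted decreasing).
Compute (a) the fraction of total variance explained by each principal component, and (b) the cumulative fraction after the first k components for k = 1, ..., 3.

Step 1 — total variance = trace(Sigma) = Σ λ_i = 48 + 38 + 23 = 109.

Step 2 — fraction explained by component i = λ_i / Σ λ:
  PC1: 48/109 = 0.4404
  PC2: 38/109 = 0.3486
  PC3: 23/109 = 0.211

Step 3 — cumulative fraction after k components = (λ_1 + ... + λ_k) / Σ λ:
  k = 1: 48/109 = 0.4404
  k = 2: (48 + 38)/109 = 86/109 = 0.789
  k = 3: (48 + 38 + 23)/109 = 109/109 = 1

Summary (fraction, with percent):

explained: PC1 0.4404 (44.04%), PC2 0.3486 (34.86%), PC3 0.211 (21.1%);  cumulative: 0.4404, 0.789, 1


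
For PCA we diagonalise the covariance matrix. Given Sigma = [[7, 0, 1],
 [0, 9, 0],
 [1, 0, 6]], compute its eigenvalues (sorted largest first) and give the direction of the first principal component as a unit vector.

Step 1 — characteristic polynomial p(λ) = det(λI - Sigma) = λ³ - tr·λ² + c_1·λ - det, where tr = trace, c_1 = sum of the principal 2×2 minors, det = det(Sigma):
  tr = 7 + 9 + 6 = 22,
  c_1 = (7·9 - (0)²) + (7·6 - (1)²) + (9·6 - (0)²) = 63 + 41 + 54 = 158,
  det = 7·(9·6 - (0)²) - (0)·((0)·6 - (0)·(1)) + (1)·((0)·(0) - 9·(1)) = 7·(54) - (0)·(0) + (1)·(-9) = 369.
  So p(λ) = λ³ - 22λ² + 158λ - 369.
Step 2 — look for an integer root (rational root theorem: any rational root is an integer divisor of 369). Testing λ = 9:
  p(9) = 729 - 1782 + 1422 - 369 = 0  ✓
  Dividing out (λ - 9): p(λ) = (λ - 9)(λ² - 13λ + 41).
Step 3 — remaining eigenvalues from the quadratic λ² - 13λ + 41 = 0:
  Δ = 13² - 4·41 = 169 - 164 = 5,  λ = (13 ± √5)/2 = (13 ± 2.2361)/2 ≈ 7.618 or 5.382.
  Sorted: λ_1 = 9,  λ_2 = 7.618,  λ_3 = 5.382  (check: sum = 22 = tr ✓).

Step 4 — unit eigenvector for λ_1 = 9: v spans the null space of (Sigma - λ_1 I), whose rows are
  r_1 = (-2, 0, 1),  r_2 = (0, 0, 0),  r_3 = (1, 0, -3).
  v is orthogonal to every row, so take v ∝ r_1 × r_3 = ((0)·(-3) - (1)·(0), (1)·(1) - (-2)·(-3), (-2)·(0) - (0)·(1)) = (0, -5, 0).
  Rescale (divide by 5; multiply by -1 so the first nonzero entry is positive): u = (0, 1, 0).
  ||u|| = √((0)² + (1)² + (0)²) = √(1) = 1,  v_1 = u/||u|| ≈ (0, 1, 0) (||v_1|| = 1).

λ_1 = 9,  λ_2 = 7.618,  λ_3 = 5.382;  v_1 ≈ (0, 1, 0)


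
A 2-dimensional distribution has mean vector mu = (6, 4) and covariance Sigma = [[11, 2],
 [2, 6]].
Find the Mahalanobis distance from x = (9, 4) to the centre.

Step 1 — centre the observation: (x - mu) = (3, 0).

Step 2 — invert Sigma. det(Sigma) = 11·6 - (2)² = 62.
  Sigma^{-1} = (1/det) · [[d, -b], [-b, a]] = [[0.0968, -0.0323],
 [-0.0323, 0.1774]].

Step 3 — form the quadratic (x - mu)^T · Sigma^{-1} · (x - mu):
  Sigma^{-1} · (x - mu) = (0.2903, -0.0968).
  (x - mu)^T · [Sigma^{-1} · (x - mu)] = (3)·(0.2903) + (0)·(-0.0968) = 0.871.

Step 4 — take square root: d = √(0.871) ≈ 0.9333.

d(x, mu) = √(0.871) ≈ 0.9333


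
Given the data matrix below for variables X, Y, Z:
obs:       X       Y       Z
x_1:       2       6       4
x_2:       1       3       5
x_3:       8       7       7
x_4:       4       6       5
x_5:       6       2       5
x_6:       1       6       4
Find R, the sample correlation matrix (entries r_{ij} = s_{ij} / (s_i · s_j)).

Step 1 — column means:
  mean(X) = (2 + 1 + 8 + 4 + 6 + 1) / 6 = 22/6 = 3.6667
  mean(Y) = (6 + 3 + 7 + 6 + 2 + 6) / 6 = 30/6 = 5
  mean(Z) = (4 + 5 + 7 + 5 + 5 + 4) / 6 = 30/6 = 5

Step 2 — sample variances and covariances s[i,j] = (1/(n-1)) · Σ_k (x_{k,i} - mean_i) · (x_{k,j} - mean_j), with n-1 = 5:
  s[X,X] = ((-1.6667)·(-1.6667) + (-2.6667)·(-2.6667) + (4.3333)·(4.3333) + (0.3333)·(0.3333) + (2.3333)·(2.3333) + (-2.6667)·(-2.6667)) / 5 = 41.3333/5 = 8.2667
  s[X,Y] = ((-1.6667)·(1) + (-2.6667)·(-2) + (4.3333)·(2) + (0.3333)·(1) + (2.3333)·(-3) + (-2.6667)·(1)) / 5 = 3/5 = 0.6
  s[X,Z] = ((-1.6667)·(-1) + (-2.6667)·(0) + (4.3333)·(2) + (0.3333)·(0) + (2.3333)·(0) + (-2.6667)·(-1)) / 5 = 13/5 = 2.6
  s[Y,Y] = ((1)·(1) + (-2)·(-2) + (2)·(2) + (1)·(1) + (-3)·(-3) + (1)·(1)) / 5 = 20/5 = 4
  s[Y,Z] = ((1)·(-1) + (-2)·(0) + (2)·(2) + (1)·(0) + (-3)·(0) + (1)·(-1)) / 5 = 2/5 = 0.4
  s[Z,Z] = ((-1)·(-1) + (0)·(0) + (2)·(2) + (0)·(0) + (0)·(0) + (-1)·(-1)) / 5 = 6/5 = 1.2
  Sample standard deviations s_i = √(s[i,i]):
  s(X) = √(8.2667) = 2.8752
  s(Y) = √(4) = 2
  s(Z) = √(1.2) = 1.0954

Step 3 — r_{ij} = s_{ij} / (s_i · s_j):
  r[X,X] = 1 (diagonal).
  r[X,Y] = 0.6 / (2.8752 · 2) = 0.6 / 5.7504 = 0.1043
  r[X,Z] = 2.6 / (2.8752 · 1.0954) = 2.6 / 3.1496 = 0.8255
  r[Y,Y] = 1 (diagonal).
  r[Y,Z] = 0.4 / (2 · 1.0954) = 0.4 / 2.1909 = 0.1826
  r[Z,Z] = 1 (diagonal).

R is symmetric with unit diagonal. Assembling:

R = [[1, 0.1043, 0.8255],
 [0.1043, 1, 0.1826],
 [0.8255, 0.1826, 1]]


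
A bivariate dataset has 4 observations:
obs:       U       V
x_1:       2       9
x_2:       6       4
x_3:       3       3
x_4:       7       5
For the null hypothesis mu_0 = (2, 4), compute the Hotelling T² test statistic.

Step 1 — sample mean vector:
  mean(U) = (2 + 6 + 3 + 7) / 4 = 18/4 = 4.5
  mean(V) = (9 + 4 + 3 + 5) / 4 = 21/4 = 5.25
  x̄ = (4.5, 5.25),  deviation x̄ - mu_0 = (4.5, 5.25) - (2, 4) = (2.5, 1.25).

Step 2 — sample covariance matrix, S[i,j] = (1/(n-1)) · Σ_k (x_{k,i} - mean_i) · (x_{k,j} - mean_j), divisor n-1 = 3:
  S[U,U] = ((-2.5)·(-2.5) + (1.5)·(1.5) + (-1.5)·(-1.5) + (2.5)·(2.5)) / 3 = 17/3 = 5.6667
  S[U,V] = ((-2.5)·(3.75) + (1.5)·(-1.25) + (-1.5)·(-2.25) + (2.5)·(-0.25)) / 3 = -8.5/3 = -2.8333
  S[V,V] = ((3.75)·(3.75) + (-1.25)·(-1.25) + (-2.25)·(-2.25) + (-0.25)·(-0.25)) / 3 = 20.75/3 = 6.9167
  S = [[5.6667, -2.8333],
 [-2.8333, 6.9167]].

Step 3 — invert S. det(S) = 5.6667·6.9167 - (-2.8333)² = 31.1667.
  S^{-1} = (1/det) · [[d, -b], [-b, a]] = [[0.2219, 0.0909],
 [0.0909, 0.1818]].

Step 4 — quadratic form (x̄ - mu_0)^T · S^{-1} · (x̄ - mu_0):
  S^{-1} · (x̄ - mu_0) = (0.6684, 0.4545),
  (x̄ - mu_0)^T · [...] = (2.5)·(0.6684) + (1.25)·(0.4545) = 2.2393.

Step 5 — scale by n: T² = 4 · 2.2393 = 8.9572.

T² ≈ 8.9572


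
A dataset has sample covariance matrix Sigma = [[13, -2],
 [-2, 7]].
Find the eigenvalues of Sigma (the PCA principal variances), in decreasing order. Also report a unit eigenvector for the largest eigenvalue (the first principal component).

Step 1 — characteristic polynomial of 2×2 Sigma:
  det(Sigma - λI) = λ² - trace · λ + det = 0.
  trace = 13 + 7 = 20, det = 13·7 - (-2)² = 87.
Step 2 — discriminant:
  Δ = trace² - 4·det = 400 - 348 = 52.
Step 3 — eigenvalues:
  λ = (trace ± √Δ)/2 = (20 ± 7.2111)/2,
  λ_1 = 13.6056,  λ_2 = 6.3944.

Step 4 — unit eigenvector for λ_1: solve (Sigma - λ_1 I)v = 0. First row:
  (13 - 13.6056)·v_x + (-2)·v_y = 0, i.e. (-0.6056)·v_x + (-2)·v_y = 0,
  so v ∝ (b, λ_1 - a) = (-2, 0.6056); multiply by -1 so the first entry is positive: u = (2, -0.6056).
  ||u|| = √((2)² + (-0.6056)²) = √(4.3667) ≈ 2.0897,
  v_1 = u/||u|| ≈ (0.9571, -0.2898) (||v_1|| = 1).

λ_1 = 13.6056,  λ_2 = 6.3944;  v_1 ≈ (0.9571, -0.2898)


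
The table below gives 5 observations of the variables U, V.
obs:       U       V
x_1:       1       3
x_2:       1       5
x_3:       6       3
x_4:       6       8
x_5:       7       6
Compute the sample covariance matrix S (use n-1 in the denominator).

Step 1 — column means:
  mean(U) = (1 + 1 + 6 + 6 + 7) / 5 = 21/5 = 4.2
  mean(V) = (3 + 5 + 3 + 8 + 6) / 5 = 25/5 = 5

Step 2 — sample covariance S[i,j] = (1/(n-1)) · Σ_k (x_{k,i} - mean_i) · (x_{k,j} - mean_j), with n-1 = 4.
  S[U,U] = ((-3.2)·(-3.2) + (-3.2)·(-3.2) + (1.8)·(1.8) + (1.8)·(1.8) + (2.8)·(2.8)) / 4 = 34.8/4 = 8.7
  S[U,V] = ((-3.2)·(-2) + (-3.2)·(0) + (1.8)·(-2) + (1.8)·(3) + (2.8)·(1)) / 4 = 11/4 = 2.75
  S[V,V] = ((-2)·(-2) + (0)·(0) + (-2)·(-2) + (3)·(3) + (1)·(1)) / 4 = 18/4 = 4.5

S is symmetric (S[j,i] = S[i,j]). Assembling:

S = [[8.7, 2.75],
 [2.75, 4.5]]


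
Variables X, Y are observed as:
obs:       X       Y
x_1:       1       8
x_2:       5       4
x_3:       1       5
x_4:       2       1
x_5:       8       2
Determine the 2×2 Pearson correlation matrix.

Step 1 — column means:
  mean(X) = (1 + 5 + 1 + 2 + 8) / 5 = 17/5 = 3.4
  mean(Y) = (8 + 4 + 5 + 1 + 2) / 5 = 20/5 = 4

Step 2 — sample variances and covariances s[i,j] = (1/(n-1)) · Σ_k (x_{k,i} - mean_i) · (x_{k,j} - mean_j), with n-1 = 4:
  s[X,X] = ((-2.4)·(-2.4) + (1.6)·(1.6) + (-2.4)·(-2.4) + (-1.4)·(-1.4) + (4.6)·(4.6)) / 4 = 37.2/4 = 9.3
  s[X,Y] = ((-2.4)·(4) + (1.6)·(0) + (-2.4)·(1) + (-1.4)·(-3) + (4.6)·(-2)) / 4 = -17/4 = -4.25
  s[Y,Y] = ((4)·(4) + (0)·(0) + (1)·(1) + (-3)·(-3) + (-2)·(-2)) / 4 = 30/4 = 7.5
  Sample standard deviations s_i = √(s[i,i]):
  s(X) = √(9.3) = 3.0496
  s(Y) = √(7.5) = 2.7386

Step 3 — r_{ij} = s_{ij} / (s_i · s_j):
  r[X,X] = 1 (diagonal).
  r[X,Y] = -4.25 / (3.0496 · 2.7386) = -4.25 / 8.3516 = -0.5089
  r[Y,Y] = 1 (diagonal).

R is symmetric with unit diagonal. Assembling:

R = [[1, -0.5089],
 [-0.5089, 1]]


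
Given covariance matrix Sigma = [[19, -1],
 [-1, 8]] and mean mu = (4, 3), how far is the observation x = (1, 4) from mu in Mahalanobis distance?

Step 1 — centre the observation: (x - mu) = (-3, 1).

Step 2 — invert Sigma. det(Sigma) = 19·8 - (-1)² = 151.
  Sigma^{-1} = (1/det) · [[d, -b], [-b, a]] = [[0.053, 0.0066],
 [0.0066, 0.1258]].

Step 3 — form the quadratic (x - mu)^T · Sigma^{-1} · (x - mu):
  Sigma^{-1} · (x - mu) = (-0.1523, 0.106).
  (x - mu)^T · [Sigma^{-1} · (x - mu)] = (-3)·(-0.1523) + (1)·(0.106) = 0.5629.

Step 4 — take square root: d = √(0.5629) ≈ 0.7503.

d(x, mu) = √(0.5629) ≈ 0.7503


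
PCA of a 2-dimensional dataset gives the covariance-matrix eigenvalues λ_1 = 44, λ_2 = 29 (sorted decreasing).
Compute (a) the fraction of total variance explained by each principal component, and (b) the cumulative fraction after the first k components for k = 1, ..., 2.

Step 1 — total variance = trace(Sigma) = Σ λ_i = 44 + 29 = 73.

Step 2 — fraction explained by component i = λ_i / Σ λ:
  PC1: 44/73 = 0.6027
  PC2: 29/73 = 0.3973

Step 3 — cumulative fraction after k components = (λ_1 + ... + λ_k) / Σ λ:
  k = 1: 44/73 = 0.6027
  k = 2: (44 + 29)/73 = 73/73 = 1

Summary (fraction, with percent):

explained: PC1 0.6027 (60.27%), PC2 0.3973 (39.73%);  cumulative: 0.6027, 1


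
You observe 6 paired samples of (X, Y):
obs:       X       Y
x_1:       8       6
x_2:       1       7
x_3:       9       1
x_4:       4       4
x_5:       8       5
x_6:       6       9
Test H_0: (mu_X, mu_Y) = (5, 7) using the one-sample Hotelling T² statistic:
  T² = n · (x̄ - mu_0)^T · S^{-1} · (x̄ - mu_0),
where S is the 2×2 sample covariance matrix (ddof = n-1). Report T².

Step 1 — sample mean vector:
  mean(X) = (8 + 1 + 9 + 4 + 8 + 6) / 6 = 36/6 = 6
  mean(Y) = (6 + 7 + 1 + 4 + 5 + 9) / 6 = 32/6 = 5.3333
  x̄ = (6, 5.3333),  deviation x̄ - mu_0 = (6, 5.3333) - (5, 7) = (1, -1.6667).

Step 2 — sample covariance matrix, S[i,j] = (1/(n-1)) · Σ_k (x_{k,i} - mean_i) · (x_{k,j} - mean_j), divisor n-1 = 5:
  S[X,X] = ((2)·(2) + (-5)·(-5) + (3)·(3) + (-2)·(-2) + (2)·(2) + (0)·(0)) / 5 = 46/5 = 9.2
  S[X,Y] = ((2)·(0.6667) + (-5)·(1.6667) + (3)·(-4.3333) + (-2)·(-1.3333) + (2)·(-0.3333) + (0)·(3.6667)) / 5 = -18/5 = -3.6
  S[Y,Y] = ((0.6667)·(0.6667) + (1.6667)·(1.6667) + (-4.3333)·(-4.3333) + (-1.3333)·(-1.3333) + (-0.3333)·(-0.3333) + (3.6667)·(3.6667)) / 5 = 37.3333/5 = 7.4667
  S = [[9.2, -3.6],
 [-3.6, 7.4667]].

Step 3 — invert S. det(S) = 9.2·7.4667 - (-3.6)² = 55.7333.
  S^{-1} = (1/det) · [[d, -b], [-b, a]] = [[0.134, 0.0646],
 [0.0646, 0.1651]].

Step 4 — quadratic form (x̄ - mu_0)^T · S^{-1} · (x̄ - mu_0):
  S^{-1} · (x̄ - mu_0) = (0.0263, -0.2105),
  (x̄ - mu_0)^T · [...] = (1)·(0.0263) + (-1.6667)·(-0.2105) = 0.3772.

Step 5 — scale by n: T² = 6 · 0.3772 = 2.2632.

T² ≈ 2.2632


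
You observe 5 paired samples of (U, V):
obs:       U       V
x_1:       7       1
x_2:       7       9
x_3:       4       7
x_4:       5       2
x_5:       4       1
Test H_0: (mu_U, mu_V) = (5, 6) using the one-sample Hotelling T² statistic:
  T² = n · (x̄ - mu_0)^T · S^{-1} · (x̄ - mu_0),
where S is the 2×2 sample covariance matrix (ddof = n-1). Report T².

Step 1 — sample mean vector:
  mean(U) = (7 + 7 + 4 + 5 + 4) / 5 = 27/5 = 5.4
  mean(V) = (1 + 9 + 7 + 2 + 1) / 5 = 20/5 = 4
  x̄ = (5.4, 4),  deviation x̄ - mu_0 = (5.4, 4) - (5, 6) = (0.4, -2).

Step 2 — sample covariance matrix, S[i,j] = (1/(n-1)) · Σ_k (x_{k,i} - mean_i) · (x_{k,j} - mean_j), divisor n-1 = 4:
  S[U,U] = ((1.6)·(1.6) + (1.6)·(1.6) + (-1.4)·(-1.4) + (-0.4)·(-0.4) + (-1.4)·(-1.4)) / 4 = 9.2/4 = 2.3
  S[U,V] = ((1.6)·(-3) + (1.6)·(5) + (-1.4)·(3) + (-0.4)·(-2) + (-1.4)·(-3)) / 4 = 4/4 = 1
  S[V,V] = ((-3)·(-3) + (5)·(5) + (3)·(3) + (-2)·(-2) + (-3)·(-3)) / 4 = 56/4 = 14
  S = [[2.3, 1],
 [1, 14]].

Step 3 — invert S. det(S) = 2.3·14 - (1)² = 31.2.
  S^{-1} = (1/det) · [[d, -b], [-b, a]] = [[0.4487, -0.0321],
 [-0.0321, 0.0737]].

Step 4 — quadratic form (x̄ - mu_0)^T · S^{-1} · (x̄ - mu_0):
  S^{-1} · (x̄ - mu_0) = (0.2436, -0.1603),
  (x̄ - mu_0)^T · [...] = (0.4)·(0.2436) + (-2)·(-0.1603) = 0.4179.

Step 5 — scale by n: T² = 5 · 0.4179 = 2.0897.

T² ≈ 2.0897


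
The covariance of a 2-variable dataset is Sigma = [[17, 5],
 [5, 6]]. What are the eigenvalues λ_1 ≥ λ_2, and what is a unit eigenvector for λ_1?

Step 1 — characteristic polynomial of 2×2 Sigma:
  det(Sigma - λI) = λ² - trace · λ + det = 0.
  trace = 17 + 6 = 23, det = 17·6 - (5)² = 77.
Step 2 — discriminant:
  Δ = trace² - 4·det = 529 - 308 = 221.
Step 3 — eigenvalues:
  λ = (trace ± √Δ)/2 = (23 ± 14.8661)/2,
  λ_1 = 18.933,  λ_2 = 4.067.

Step 4 — unit eigenvector for λ_1: solve (Sigma - λ_1 I)v = 0. First row:
  (17 - 18.933)·v_x + (5)·v_y = 0, i.e. (-1.933)·v_x + (5)·v_y = 0,
  so v ∝ (b, λ_1 - a) = (5, 1.933) = u.
  ||u|| = √((5)² + (1.933)²) = √(28.7366) ≈ 5.3607,
  v_1 = u/||u|| ≈ (0.9327, 0.3606) (||v_1|| = 1).

λ_1 = 18.933,  λ_2 = 4.067;  v_1 ≈ (0.9327, 0.3606)


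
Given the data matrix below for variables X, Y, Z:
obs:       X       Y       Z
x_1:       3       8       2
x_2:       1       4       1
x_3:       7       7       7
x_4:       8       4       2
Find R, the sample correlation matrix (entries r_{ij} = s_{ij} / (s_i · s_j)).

Step 1 — column means:
  mean(X) = (3 + 1 + 7 + 8) / 4 = 19/4 = 4.75
  mean(Y) = (8 + 4 + 7 + 4) / 4 = 23/4 = 5.75
  mean(Z) = (2 + 1 + 7 + 2) / 4 = 12/4 = 3

Step 2 — sample variances and covariances s[i,j] = (1/(n-1)) · Σ_k (x_{k,i} - mean_i) · (x_{k,j} - mean_j), with n-1 = 3:
  s[X,X] = ((-1.75)·(-1.75) + (-3.75)·(-3.75) + (2.25)·(2.25) + (3.25)·(3.25)) / 3 = 32.75/3 = 10.9167
  s[X,Y] = ((-1.75)·(2.25) + (-3.75)·(-1.75) + (2.25)·(1.25) + (3.25)·(-1.75)) / 3 = -0.25/3 = -0.0833
  s[X,Z] = ((-1.75)·(-1) + (-3.75)·(-2) + (2.25)·(4) + (3.25)·(-1)) / 3 = 15/3 = 5
  s[Y,Y] = ((2.25)·(2.25) + (-1.75)·(-1.75) + (1.25)·(1.25) + (-1.75)·(-1.75)) / 3 = 12.75/3 = 4.25
  s[Y,Z] = ((2.25)·(-1) + (-1.75)·(-2) + (1.25)·(4) + (-1.75)·(-1)) / 3 = 8/3 = 2.6667
  s[Z,Z] = ((-1)·(-1) + (-2)·(-2) + (4)·(4) + (-1)·(-1)) / 3 = 22/3 = 7.3333
  Sample standard deviations s_i = √(s[i,i]):
  s(X) = √(10.9167) = 3.304
  s(Y) = √(4.25) = 2.0616
  s(Z) = √(7.3333) = 2.708

Step 3 — r_{ij} = s_{ij} / (s_i · s_j):
  r[X,X] = 1 (diagonal).
  r[X,Y] = -0.0833 / (3.304 · 2.0616) = -0.0833 / 6.8114 = -0.0122
  r[X,Z] = 5 / (3.304 · 2.708) = 5 / 8.9474 = 0.5588
  r[Y,Y] = 1 (diagonal).
  r[Y,Z] = 2.6667 / (2.0616 · 2.708) = 2.6667 / 5.5827 = 0.4777
  r[Z,Z] = 1 (diagonal).

R is symmetric with unit diagonal. Assembling:

R = [[1, -0.0122, 0.5588],
 [-0.0122, 1, 0.4777],
 [0.5588, 0.4777, 1]]


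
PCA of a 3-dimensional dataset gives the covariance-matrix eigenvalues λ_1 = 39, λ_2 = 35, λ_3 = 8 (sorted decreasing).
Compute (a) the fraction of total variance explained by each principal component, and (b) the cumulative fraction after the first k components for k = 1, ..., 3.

Step 1 — total variance = trace(Sigma) = Σ λ_i = 39 + 35 + 8 = 82.

Step 2 — fraction explained by component i = λ_i / Σ λ:
  PC1: 39/82 = 0.4756
  PC2: 35/82 = 0.4268
  PC3: 8/82 = 0.0976

Step 3 — cumulative fraction after k components = (λ_1 + ... + λ_k) / Σ λ:
  k = 1: 39/82 = 0.4756
  k = 2: (39 + 35)/82 = 74/82 = 0.9024
  k = 3: (39 + 35 + 8)/82 = 82/82 = 1

Summary (fraction, with percent):

explained: PC1 0.4756 (47.56%), PC2 0.4268 (42.68%), PC3 0.0976 (9.76%);  cumulative: 0.4756, 0.9024, 1


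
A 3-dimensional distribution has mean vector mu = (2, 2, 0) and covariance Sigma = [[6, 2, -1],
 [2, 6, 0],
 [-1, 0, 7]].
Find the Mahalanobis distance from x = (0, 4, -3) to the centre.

Step 1 — centre the observation: (x - mu) = (-2, 2, -3).

Step 2 — invert Sigma (cofactor / det for 3×3, or solve directly):
  Sigma^{-1} = [[0.1927, -0.0642, 0.0275],
 [-0.0642, 0.1881, -0.0092],
 [0.0275, -0.0092, 0.1468]].

Step 3 — form the quadratic (x - mu)^T · Sigma^{-1} · (x - mu):
  Sigma^{-1} · (x - mu) = (-0.5963, 0.5321, -0.5138).
  (x - mu)^T · [Sigma^{-1} · (x - mu)] = (-2)·(-0.5963) + (2)·(0.5321) + (-3)·(-0.5138) = 3.7982.

Step 4 — take square root: d = √(3.7982) ≈ 1.9489.

d(x, mu) = √(3.7982) ≈ 1.9489


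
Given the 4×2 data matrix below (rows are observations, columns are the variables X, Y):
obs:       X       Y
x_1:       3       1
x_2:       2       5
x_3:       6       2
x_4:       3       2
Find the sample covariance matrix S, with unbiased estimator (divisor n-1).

Step 1 — column means:
  mean(X) = (3 + 2 + 6 + 3) / 4 = 14/4 = 3.5
  mean(Y) = (1 + 5 + 2 + 2) / 4 = 10/4 = 2.5

Step 2 — sample covariance S[i,j] = (1/(n-1)) · Σ_k (x_{k,i} - mean_i) · (x_{k,j} - mean_j), with n-1 = 3.
  S[X,X] = ((-0.5)·(-0.5) + (-1.5)·(-1.5) + (2.5)·(2.5) + (-0.5)·(-0.5)) / 3 = 9/3 = 3
  S[X,Y] = ((-0.5)·(-1.5) + (-1.5)·(2.5) + (2.5)·(-0.5) + (-0.5)·(-0.5)) / 3 = -4/3 = -1.3333
  S[Y,Y] = ((-1.5)·(-1.5) + (2.5)·(2.5) + (-0.5)·(-0.5) + (-0.5)·(-0.5)) / 3 = 9/3 = 3

S is symmetric (S[j,i] = S[i,j]). Assembling:

S = [[3, -1.3333],
 [-1.3333, 3]]


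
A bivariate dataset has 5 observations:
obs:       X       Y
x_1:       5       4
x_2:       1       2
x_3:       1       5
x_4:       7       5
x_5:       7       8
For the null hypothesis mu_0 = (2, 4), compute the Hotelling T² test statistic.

Step 1 — sample mean vector:
  mean(X) = (5 + 1 + 1 + 7 + 7) / 5 = 21/5 = 4.2
  mean(Y) = (4 + 2 + 5 + 5 + 8) / 5 = 24/5 = 4.8
  x̄ = (4.2, 4.8),  deviation x̄ - mu_0 = (4.2, 4.8) - (2, 4) = (2.2, 0.8).

Step 2 — sample covariance matrix, S[i,j] = (1/(n-1)) · Σ_k (x_{k,i} - mean_i) · (x_{k,j} - mean_j), divisor n-1 = 4:
  S[X,X] = ((0.8)·(0.8) + (-3.2)·(-3.2) + (-3.2)·(-3.2) + (2.8)·(2.8) + (2.8)·(2.8)) / 4 = 36.8/4 = 9.2
  S[X,Y] = ((0.8)·(-0.8) + (-3.2)·(-2.8) + (-3.2)·(0.2) + (2.8)·(0.2) + (2.8)·(3.2)) / 4 = 17.2/4 = 4.3
  S[Y,Y] = ((-0.8)·(-0.8) + (-2.8)·(-2.8) + (0.2)·(0.2) + (0.2)·(0.2) + (3.2)·(3.2)) / 4 = 18.8/4 = 4.7
  S = [[9.2, 4.3],
 [4.3, 4.7]].

Step 3 — invert S. det(S) = 9.2·4.7 - (4.3)² = 24.75.
  S^{-1} = (1/det) · [[d, -b], [-b, a]] = [[0.1899, -0.1737],
 [-0.1737, 0.3717]].

Step 4 — quadratic form (x̄ - mu_0)^T · S^{-1} · (x̄ - mu_0):
  S^{-1} · (x̄ - mu_0) = (0.2788, -0.0848),
  (x̄ - mu_0)^T · [...] = (2.2)·(0.2788) + (0.8)·(-0.0848) = 0.5455.

Step 5 — scale by n: T² = 5 · 0.5455 = 2.7273.

T² ≈ 2.7273


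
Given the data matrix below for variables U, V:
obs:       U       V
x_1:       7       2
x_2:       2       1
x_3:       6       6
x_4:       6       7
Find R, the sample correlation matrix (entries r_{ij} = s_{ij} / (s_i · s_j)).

Step 1 — column means:
  mean(U) = (7 + 2 + 6 + 6) / 4 = 21/4 = 5.25
  mean(V) = (2 + 1 + 6 + 7) / 4 = 16/4 = 4

Step 2 — sample variances and covariances s[i,j] = (1/(n-1)) · Σ_k (x_{k,i} - mean_i) · (x_{k,j} - mean_j), with n-1 = 3:
  s[U,U] = ((1.75)·(1.75) + (-3.25)·(-3.25) + (0.75)·(0.75) + (0.75)·(0.75)) / 3 = 14.75/3 = 4.9167
  s[U,V] = ((1.75)·(-2) + (-3.25)·(-3) + (0.75)·(2) + (0.75)·(3)) / 3 = 10/3 = 3.3333
  s[V,V] = ((-2)·(-2) + (-3)·(-3) + (2)·(2) + (3)·(3)) / 3 = 26/3 = 8.6667
  Sample standard deviations s_i = √(s[i,i]):
  s(U) = √(4.9167) = 2.2174
  s(V) = √(8.6667) = 2.9439

Step 3 — r_{ij} = s_{ij} / (s_i · s_j):
  r[U,U] = 1 (diagonal).
  r[U,V] = 3.3333 / (2.2174 · 2.9439) = 3.3333 / 6.5277 = 0.5106
  r[V,V] = 1 (diagonal).

R is symmetric with unit diagonal. Assembling:

R = [[1, 0.5106],
 [0.5106, 1]]


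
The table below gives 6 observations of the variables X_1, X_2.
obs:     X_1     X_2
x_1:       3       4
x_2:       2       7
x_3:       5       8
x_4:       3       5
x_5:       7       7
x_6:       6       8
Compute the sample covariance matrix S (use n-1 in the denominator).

Step 1 — column means:
  mean(X_1) = (3 + 2 + 5 + 3 + 7 + 6) / 6 = 26/6 = 4.3333
  mean(X_2) = (4 + 7 + 8 + 5 + 7 + 8) / 6 = 39/6 = 6.5

Step 2 — sample covariance S[i,j] = (1/(n-1)) · Σ_k (x_{k,i} - mean_i) · (x_{k,j} - mean_j), with n-1 = 5.
  S[X_1,X_1] = ((-1.3333)·(-1.3333) + (-2.3333)·(-2.3333) + (0.6667)·(0.6667) + (-1.3333)·(-1.3333) + (2.6667)·(2.6667) + (1.6667)·(1.6667)) / 5 = 19.3333/5 = 3.8667
  S[X_1,X_2] = ((-1.3333)·(-2.5) + (-2.3333)·(0.5) + (0.6667)·(1.5) + (-1.3333)·(-1.5) + (2.6667)·(0.5) + (1.6667)·(1.5)) / 5 = 9/5 = 1.8
  S[X_2,X_2] = ((-2.5)·(-2.5) + (0.5)·(0.5) + (1.5)·(1.5) + (-1.5)·(-1.5) + (0.5)·(0.5) + (1.5)·(1.5)) / 5 = 13.5/5 = 2.7

S is symmetric (S[j,i] = S[i,j]). Assembling:

S = [[3.8667, 1.8],
 [1.8, 2.7]]


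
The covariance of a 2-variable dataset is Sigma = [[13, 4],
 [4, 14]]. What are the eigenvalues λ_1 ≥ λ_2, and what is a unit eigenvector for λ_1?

Step 1 — characteristic polynomial of 2×2 Sigma:
  det(Sigma - λI) = λ² - trace · λ + det = 0.
  trace = 13 + 14 = 27, det = 13·14 - (4)² = 166.
Step 2 — discriminant:
  Δ = trace² - 4·det = 729 - 664 = 65.
Step 3 — eigenvalues:
  λ = (trace ± √Δ)/2 = (27 ± 8.0623)/2,
  λ_1 = 17.5311,  λ_2 = 9.4689.

Step 4 — unit eigenvector for λ_1: solve (Sigma - λ_1 I)v = 0. First row:
  (13 - 17.5311)·v_x + (4)·v_y = 0, i.e. (-4.5311)·v_x + (4)·v_y = 0,
  so v ∝ (b, λ_1 - a) = (4, 4.5311) = u.
  ||u|| = √((4)² + (4.5311)²) = √(36.5311) ≈ 6.0441,
  v_1 = u/||u|| ≈ (0.6618, 0.7497) (||v_1|| = 1).

λ_1 = 17.5311,  λ_2 = 9.4689;  v_1 ≈ (0.6618, 0.7497)


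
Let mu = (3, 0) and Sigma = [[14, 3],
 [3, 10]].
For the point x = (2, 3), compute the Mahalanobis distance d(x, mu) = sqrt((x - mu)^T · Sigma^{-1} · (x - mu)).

Step 1 — centre the observation: (x - mu) = (-1, 3).

Step 2 — invert Sigma. det(Sigma) = 14·10 - (3)² = 131.
  Sigma^{-1} = (1/det) · [[d, -b], [-b, a]] = [[0.0763, -0.0229],
 [-0.0229, 0.1069]].

Step 3 — form the quadratic (x - mu)^T · Sigma^{-1} · (x - mu):
  Sigma^{-1} · (x - mu) = (-0.145, 0.3435).
  (x - mu)^T · [Sigma^{-1} · (x - mu)] = (-1)·(-0.145) + (3)·(0.3435) = 1.1756.

Step 4 — take square root: d = √(1.1756) ≈ 1.0842.

d(x, mu) = √(1.1756) ≈ 1.0842


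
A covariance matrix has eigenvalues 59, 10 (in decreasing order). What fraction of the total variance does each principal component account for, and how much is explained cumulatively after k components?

Step 1 — total variance = trace(Sigma) = Σ λ_i = 59 + 10 = 69.

Step 2 — fraction explained by component i = λ_i / Σ λ:
  PC1: 59/69 = 0.8551
  PC2: 10/69 = 0.1449

Step 3 — cumulative fraction after k components = (λ_1 + ... + λ_k) / Σ λ:
  k = 1: 59/69 = 0.8551
  k = 2: (59 + 10)/69 = 69/69 = 1

Summary (fraction, with percent):

explained: PC1 0.8551 (85.51%), PC2 0.1449 (14.49%);  cumulative: 0.8551, 1


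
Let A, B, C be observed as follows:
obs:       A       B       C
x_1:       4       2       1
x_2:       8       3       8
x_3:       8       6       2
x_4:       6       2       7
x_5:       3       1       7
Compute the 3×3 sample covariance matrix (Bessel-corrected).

Step 1 — column means:
  mean(A) = (4 + 8 + 8 + 6 + 3) / 5 = 29/5 = 5.8
  mean(B) = (2 + 3 + 6 + 2 + 1) / 5 = 14/5 = 2.8
  mean(C) = (1 + 8 + 2 + 7 + 7) / 5 = 25/5 = 5

Step 2 — sample covariance S[i,j] = (1/(n-1)) · Σ_k (x_{k,i} - mean_i) · (x_{k,j} - mean_j), with n-1 = 4.
  S[A,A] = ((-1.8)·(-1.8) + (2.2)·(2.2) + (2.2)·(2.2) + (0.2)·(0.2) + (-2.8)·(-2.8)) / 4 = 20.8/4 = 5.2
  S[A,B] = ((-1.8)·(-0.8) + (2.2)·(0.2) + (2.2)·(3.2) + (0.2)·(-0.8) + (-2.8)·(-1.8)) / 4 = 13.8/4 = 3.45
  S[A,C] = ((-1.8)·(-4) + (2.2)·(3) + (2.2)·(-3) + (0.2)·(2) + (-2.8)·(2)) / 4 = 2/4 = 0.5
  S[B,B] = ((-0.8)·(-0.8) + (0.2)·(0.2) + (3.2)·(3.2) + (-0.8)·(-0.8) + (-1.8)·(-1.8)) / 4 = 14.8/4 = 3.7
  S[B,C] = ((-0.8)·(-4) + (0.2)·(3) + (3.2)·(-3) + (-0.8)·(2) + (-1.8)·(2)) / 4 = -11/4 = -2.75
  S[C,C] = ((-4)·(-4) + (3)·(3) + (-3)·(-3) + (2)·(2) + (2)·(2)) / 4 = 42/4 = 10.5

S is symmetric (S[j,i] = S[i,j]). Assembling:

S = [[5.2, 3.45, 0.5],
 [3.45, 3.7, -2.75],
 [0.5, -2.75, 10.5]]


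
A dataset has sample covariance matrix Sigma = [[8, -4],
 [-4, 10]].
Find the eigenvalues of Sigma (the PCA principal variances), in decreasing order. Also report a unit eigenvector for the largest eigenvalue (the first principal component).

Step 1 — characteristic polynomial of 2×2 Sigma:
  det(Sigma - λI) = λ² - trace · λ + det = 0.
  trace = 8 + 10 = 18, det = 8·10 - (-4)² = 64.
Step 2 — discriminant:
  Δ = trace² - 4·det = 324 - 256 = 68.
Step 3 — eigenvalues:
  λ = (trace ± √Δ)/2 = (18 ± 8.2462)/2,
  λ_1 = 13.1231,  λ_2 = 4.8769.

Step 4 — unit eigenvector for λ_1: solve (Sigma - λ_1 I)v = 0. First row:
  (8 - 13.1231)·v_x + (-4)·v_y = 0, i.e. (-5.1231)·v_x + (-4)·v_y = 0,
  so v ∝ (b, λ_1 - a) = (-4, 5.1231); multiply by -1 so the first entry is positive: u = (4, -5.1231).
  ||u|| = √((4)² + (-5.1231)²) = √(42.2462) ≈ 6.4997,
  v_1 = u/||u|| ≈ (0.6154, -0.7882) (||v_1|| = 1).

λ_1 = 13.1231,  λ_2 = 4.8769;  v_1 ≈ (0.6154, -0.7882)


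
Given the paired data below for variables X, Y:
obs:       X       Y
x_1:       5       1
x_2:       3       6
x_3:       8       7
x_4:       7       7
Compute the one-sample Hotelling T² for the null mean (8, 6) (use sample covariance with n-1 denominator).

Step 1 — sample mean vector:
  mean(X) = (5 + 3 + 8 + 7) / 4 = 23/4 = 5.75
  mean(Y) = (1 + 6 + 7 + 7) / 4 = 21/4 = 5.25
  x̄ = (5.75, 5.25),  deviation x̄ - mu_0 = (5.75, 5.25) - (8, 6) = (-2.25, -0.75).

Step 2 — sample covariance matrix, S[i,j] = (1/(n-1)) · Σ_k (x_{k,i} - mean_i) · (x_{k,j} - mean_j), divisor n-1 = 3:
  S[X,X] = ((-0.75)·(-0.75) + (-2.75)·(-2.75) + (2.25)·(2.25) + (1.25)·(1.25)) / 3 = 14.75/3 = 4.9167
  S[X,Y] = ((-0.75)·(-4.25) + (-2.75)·(0.75) + (2.25)·(1.75) + (1.25)·(1.75)) / 3 = 7.25/3 = 2.4167
  S[Y,Y] = ((-4.25)·(-4.25) + (0.75)·(0.75) + (1.75)·(1.75) + (1.75)·(1.75)) / 3 = 24.75/3 = 8.25
  S = [[4.9167, 2.4167],
 [2.4167, 8.25]].

Step 3 — invert S. det(S) = 4.9167·8.25 - (2.4167)² = 34.7222.
  S^{-1} = (1/det) · [[d, -b], [-b, a]] = [[0.2376, -0.0696],
 [-0.0696, 0.1416]].

Step 4 — quadratic form (x̄ - mu_0)^T · S^{-1} · (x̄ - mu_0):
  S^{-1} · (x̄ - mu_0) = (-0.4824, 0.0504),
  (x̄ - mu_0)^T · [...] = (-2.25)·(-0.4824) + (-0.75)·(0.0504) = 1.0476.

Step 5 — scale by n: T² = 4 · 1.0476 = 4.1904.

T² ≈ 4.1904


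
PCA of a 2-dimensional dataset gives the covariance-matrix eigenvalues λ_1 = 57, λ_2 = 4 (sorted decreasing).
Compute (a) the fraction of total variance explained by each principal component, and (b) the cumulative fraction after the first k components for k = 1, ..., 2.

Step 1 — total variance = trace(Sigma) = Σ λ_i = 57 + 4 = 61.

Step 2 — fraction explained by component i = λ_i / Σ λ:
  PC1: 57/61 = 0.9344
  PC2: 4/61 = 0.0656

Step 3 — cumulative fraction after k components = (λ_1 + ... + λ_k) / Σ λ:
  k = 1: 57/61 = 0.9344
  k = 2: (57 + 4)/61 = 61/61 = 1

Summary (fraction, with percent):

explained: PC1 0.9344 (93.44%), PC2 0.0656 (6.56%);  cumulative: 0.9344, 1


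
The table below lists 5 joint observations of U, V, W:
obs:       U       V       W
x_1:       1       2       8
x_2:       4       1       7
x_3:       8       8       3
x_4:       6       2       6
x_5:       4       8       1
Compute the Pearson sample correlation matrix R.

Step 1 — column means:
  mean(U) = (1 + 4 + 8 + 6 + 4) / 5 = 23/5 = 4.6
  mean(V) = (2 + 1 + 8 + 2 + 8) / 5 = 21/5 = 4.2
  mean(W) = (8 + 7 + 3 + 6 + 1) / 5 = 25/5 = 5

Step 2 — sample variances and covariances s[i,j] = (1/(n-1)) · Σ_k (x_{k,i} - mean_i) · (x_{k,j} - mean_j), with n-1 = 4:
  s[U,U] = ((-3.6)·(-3.6) + (-0.6)·(-0.6) + (3.4)·(3.4) + (1.4)·(1.4) + (-0.6)·(-0.6)) / 4 = 27.2/4 = 6.8
  s[U,V] = ((-3.6)·(-2.2) + (-0.6)·(-3.2) + (3.4)·(3.8) + (1.4)·(-2.2) + (-0.6)·(3.8)) / 4 = 17.4/4 = 4.35
  s[U,W] = ((-3.6)·(3) + (-0.6)·(2) + (3.4)·(-2) + (1.4)·(1) + (-0.6)·(-4)) / 4 = -15/4 = -3.75
  s[V,V] = ((-2.2)·(-2.2) + (-3.2)·(-3.2) + (3.8)·(3.8) + (-2.2)·(-2.2) + (3.8)·(3.8)) / 4 = 48.8/4 = 12.2
  s[V,W] = ((-2.2)·(3) + (-3.2)·(2) + (3.8)·(-2) + (-2.2)·(1) + (3.8)·(-4)) / 4 = -38/4 = -9.5
  s[W,W] = ((3)·(3) + (2)·(2) + (-2)·(-2) + (1)·(1) + (-4)·(-4)) / 4 = 34/4 = 8.5
  Sample standard deviations s_i = √(s[i,i]):
  s(U) = √(6.8) = 2.6077
  s(V) = √(12.2) = 3.4928
  s(W) = √(8.5) = 2.9155

Step 3 — r_{ij} = s_{ij} / (s_i · s_j):
  r[U,U] = 1 (diagonal).
  r[U,V] = 4.35 / (2.6077 · 3.4928) = 4.35 / 9.1082 = 0.4776
  r[U,W] = -3.75 / (2.6077 · 2.9155) = -3.75 / 7.6026 = -0.4933
  r[V,V] = 1 (diagonal).
  r[V,W] = -9.5 / (3.4928 · 2.9155) = -9.5 / 10.1833 = -0.9329
  r[W,W] = 1 (diagonal).

R is symmetric with unit diagonal. Assembling:

R = [[1, 0.4776, -0.4933],
 [0.4776, 1, -0.9329],
 [-0.4933, -0.9329, 1]]


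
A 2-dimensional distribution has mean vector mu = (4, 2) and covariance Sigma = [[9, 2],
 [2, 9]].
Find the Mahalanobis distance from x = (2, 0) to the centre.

Step 1 — centre the observation: (x - mu) = (-2, -2).

Step 2 — invert Sigma. det(Sigma) = 9·9 - (2)² = 77.
  Sigma^{-1} = (1/det) · [[d, -b], [-b, a]] = [[0.1169, -0.026],
 [-0.026, 0.1169]].

Step 3 — form the quadratic (x - mu)^T · Sigma^{-1} · (x - mu):
  Sigma^{-1} · (x - mu) = (-0.1818, -0.1818).
  (x - mu)^T · [Sigma^{-1} · (x - mu)] = (-2)·(-0.1818) + (-2)·(-0.1818) = 0.7273.

Step 4 — take square root: d = √(0.7273) ≈ 0.8528.

d(x, mu) = √(0.7273) ≈ 0.8528


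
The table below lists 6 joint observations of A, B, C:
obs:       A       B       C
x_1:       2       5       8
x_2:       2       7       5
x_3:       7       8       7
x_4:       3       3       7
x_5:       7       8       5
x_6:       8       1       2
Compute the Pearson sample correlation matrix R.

Step 1 — column means:
  mean(A) = (2 + 2 + 7 + 3 + 7 + 8) / 6 = 29/6 = 4.8333
  mean(B) = (5 + 7 + 8 + 3 + 8 + 1) / 6 = 32/6 = 5.3333
  mean(C) = (8 + 5 + 7 + 7 + 5 + 2) / 6 = 34/6 = 5.6667

Step 2 — sample variances and covariances s[i,j] = (1/(n-1)) · Σ_k (x_{k,i} - mean_i) · (x_{k,j} - mean_j), with n-1 = 5:
  s[A,A] = ((-2.8333)·(-2.8333) + (-2.8333)·(-2.8333) + (2.1667)·(2.1667) + (-1.8333)·(-1.8333) + (2.1667)·(2.1667) + (3.1667)·(3.1667)) / 5 = 38.8333/5 = 7.7667
  s[A,B] = ((-2.8333)·(-0.3333) + (-2.8333)·(1.6667) + (2.1667)·(2.6667) + (-1.8333)·(-2.3333) + (2.1667)·(2.6667) + (3.1667)·(-4.3333)) / 5 = -1.6667/5 = -0.3333
  s[A,C] = ((-2.8333)·(2.3333) + (-2.8333)·(-0.6667) + (2.1667)·(1.3333) + (-1.8333)·(1.3333) + (2.1667)·(-0.6667) + (3.1667)·(-3.6667)) / 5 = -17.3333/5 = -3.4667
  s[B,B] = ((-0.3333)·(-0.3333) + (1.6667)·(1.6667) + (2.6667)·(2.6667) + (-2.3333)·(-2.3333) + (2.6667)·(2.6667) + (-4.3333)·(-4.3333)) / 5 = 41.3333/5 = 8.2667
  s[B,C] = ((-0.3333)·(2.3333) + (1.6667)·(-0.6667) + (2.6667)·(1.3333) + (-2.3333)·(1.3333) + (2.6667)·(-0.6667) + (-4.3333)·(-3.6667)) / 5 = 12.6667/5 = 2.5333
  s[C,C] = ((2.3333)·(2.3333) + (-0.6667)·(-0.6667) + (1.3333)·(1.3333) + (1.3333)·(1.3333) + (-0.6667)·(-0.6667) + (-3.6667)·(-3.6667)) / 5 = 23.3333/5 = 4.6667
  Sample standard deviations s_i = √(s[i,i]):
  s(A) = √(7.7667) = 2.7869
  s(B) = √(8.2667) = 2.8752
  s(C) = √(4.6667) = 2.1602

Step 3 — r_{ij} = s_{ij} / (s_i · s_j):
  r[A,A] = 1 (diagonal).
  r[A,B] = -0.3333 / (2.7869 · 2.8752) = -0.3333 / 8.0128 = -0.0416
  r[A,C] = -3.4667 / (2.7869 · 2.1602) = -3.4667 / 6.0203 = -0.5758
  r[B,B] = 1 (diagonal).
  r[B,C] = 2.5333 / (2.8752 · 2.1602) = 2.5333 / 6.2111 = 0.4079
  r[C,C] = 1 (diagonal).

R is symmetric with unit diagonal. Assembling:

R = [[1, -0.0416, -0.5758],
 [-0.0416, 1, 0.4079],
 [-0.5758, 0.4079, 1]]


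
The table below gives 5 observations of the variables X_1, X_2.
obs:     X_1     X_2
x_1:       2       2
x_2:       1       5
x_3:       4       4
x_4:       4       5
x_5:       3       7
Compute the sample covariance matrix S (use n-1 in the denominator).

Step 1 — column means:
  mean(X_1) = (2 + 1 + 4 + 4 + 3) / 5 = 14/5 = 2.8
  mean(X_2) = (2 + 5 + 4 + 5 + 7) / 5 = 23/5 = 4.6

Step 2 — sample covariance S[i,j] = (1/(n-1)) · Σ_k (x_{k,i} - mean_i) · (x_{k,j} - mean_j), with n-1 = 4.
  S[X_1,X_1] = ((-0.8)·(-0.8) + (-1.8)·(-1.8) + (1.2)·(1.2) + (1.2)·(1.2) + (0.2)·(0.2)) / 4 = 6.8/4 = 1.7
  S[X_1,X_2] = ((-0.8)·(-2.6) + (-1.8)·(0.4) + (1.2)·(-0.6) + (1.2)·(0.4) + (0.2)·(2.4)) / 4 = 1.6/4 = 0.4
  S[X_2,X_2] = ((-2.6)·(-2.6) + (0.4)·(0.4) + (-0.6)·(-0.6) + (0.4)·(0.4) + (2.4)·(2.4)) / 4 = 13.2/4 = 3.3

S is symmetric (S[j,i] = S[i,j]). Assembling:

S = [[1.7, 0.4],
 [0.4, 3.3]]
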